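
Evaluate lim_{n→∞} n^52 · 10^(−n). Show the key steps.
lim = 0

Exponentials with base > 1 dominate every fixed polynomial: for any fixed c, n^c / 10^n → 0 as n → ∞ (e.g. by the ratio test, or by writing 10^n = e^(n ln 10) and noting e^(n ln 10) / n^c → ∞). Hence n^52 · 10^(−n) = n^52 / 10^n → 0.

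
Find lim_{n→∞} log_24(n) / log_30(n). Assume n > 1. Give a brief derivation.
lim = ln(30) / ln(24) = log_24(30)

Change of base: log_24(n) = ln n / ln 24 and log_30(n) = ln n / ln 30. The ratio is (ln n / ln 24) · (ln 30 / ln n) = ln 30 / ln 24, a constant independent of n. So the limit is ln 30 / ln 24 = log_24(30).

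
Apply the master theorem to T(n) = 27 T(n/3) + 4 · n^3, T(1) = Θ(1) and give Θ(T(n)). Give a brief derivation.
T(n) = Θ(n^3 log n)

log_3 27 = 3, and f(n) = 4 · n^3 = Θ(n^(log_3 27)). This is Case 2 of the master theorem: T(n) = Θ(f(n) · log n) = Θ(n^3 log n).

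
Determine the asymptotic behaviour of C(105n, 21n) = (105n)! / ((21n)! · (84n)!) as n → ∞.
C(105n, 21n) ~ (3125/256)^(21n) · sqrt(5/(8π·21n))

Write N = 21n. Apply Stirling to each factorial:
  (5N)! ~ sqrt(2π·5N) · (5N/e)^(5N),
  N! ~ sqrt(2π N) · (N/e)^N,
  (4N)! ~ sqrt(2π·4N) · (4N/e)^(4N).
The exponential factors combine to (5N)^(5N) / (N^N · (4N)^(4N)) = 5^(5N)/4^(4N) = (5^5/4^4)^N = (3125/256)^N.
The square-root prefactors combine to sqrt(2π·5N) / (sqrt(2π N)·sqrt(2π·4N)) = sqrt(5 / (2π·4·N)) = sqrt(5/(8π·21n)).
Substituting N = 21n: C(105n, 21n) ~ (3125/256)^(21n) · sqrt(5/(8π·21n)).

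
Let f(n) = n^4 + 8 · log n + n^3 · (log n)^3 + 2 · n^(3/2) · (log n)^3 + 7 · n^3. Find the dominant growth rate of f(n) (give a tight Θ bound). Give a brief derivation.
f(n) ∈ Θ(n^4)

Compare the terms by growth order. For large n, n^a · (log n)^b dominates n^a' · (log n)^b' iff a > a', or (a = a' and b > b'). Ranking the 5 terms shows the dominant one is n^4. Hence f(n) ∈ Θ(n^4).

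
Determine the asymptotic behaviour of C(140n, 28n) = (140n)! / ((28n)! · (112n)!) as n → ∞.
C(140n, 28n) ~ (3125/256)^(28n) · sqrt(5/(8π·28n))

Write N = 28n. Apply Stirling to each factorial:
  (5N)! ~ sqrt(2π·5N) · (5N/e)^(5N),
  N! ~ sqrt(2π N) · (N/e)^N,
  (4N)! ~ sqrt(2π·4N) · (4N/e)^(4N).
The exponential factors combine to (5N)^(5N) / (N^N · (4N)^(4N)) = 5^(5N)/4^(4N) = (5^5/4^4)^N = (3125/256)^N.
The square-root prefactors combine to sqrt(2π·5N) / (sqrt(2π N)·sqrt(2π·4N)) = sqrt(5 / (2π·4·N)) = sqrt(5/(8π·28n)).
Substituting N = 28n: C(140n, 28n) ~ (3125/256)^(28n) · sqrt(5/(8π·28n)).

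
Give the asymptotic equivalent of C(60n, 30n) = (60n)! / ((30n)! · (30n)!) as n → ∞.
C(60n, 30n) ~ (4)^(30n) · sqrt(1/(π·30n))

Write N = 30n. Apply Stirling to each factorial:
  (2N)! ~ sqrt(2π·2N) · (2N/e)^(2N),
  N! ~ sqrt(2π N) · (N/e)^N,
  (1N)! ~ sqrt(2π·1N) · (1N/e)^(1N).
The exponential factors combine to (2N)^(2N) / (N^N · (1N)^(1N)) = 2^(2N)/1^(1N) = (2^2/1^1)^N = (4)^N.
The square-root prefactors combine to sqrt(2π·2N) / (sqrt(2π N)·sqrt(2π·1N)) = sqrt(2 / (2π·1·N)) = sqrt(1/(π·30n)).
Substituting N = 30n: C(60n, 30n) ~ (4)^(30n) · sqrt(1/(π·30n)).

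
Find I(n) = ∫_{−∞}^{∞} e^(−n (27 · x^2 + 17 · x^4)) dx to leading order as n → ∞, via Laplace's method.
I(n) ~ sqrt(π/(27n))

φ(x) = 27 · x^2 + 17 · x^4 has its unique global minimum at x* = 0 (since φ'(x) = 54x + 68x^3 = 0 only at x = 0 for real x with both coefficients positive, and φ → ∞ as |x| → ∞). At x* = 0, φ(0) = 0 and φ''(0) = 54. Laplace's method then gives
  I(n) ~ sqrt(2π / (n · φ''(0))) · e^(−n φ(0)) = sqrt(2π / (54n)) = sqrt(π/(27n)).
The 17 · x^4 term contributes only at subleading order (an O(1/n) relative correction).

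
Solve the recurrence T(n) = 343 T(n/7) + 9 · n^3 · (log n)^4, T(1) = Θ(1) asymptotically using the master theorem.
T(n) = Θ(n^3 · (log n)^5)

Here log_7 343 = 3 and f(n) = 9 · n^3 · (log n)^4 = Θ(n^(log_7 343) · (log n)^4). This is the extended Case 2 of the master theorem (f matches the critical exponent up to log factors), giving T(n) = Θ(n^(log_7 343) · (log n)^(4+1)) = Θ(n^3 · (log n)^5).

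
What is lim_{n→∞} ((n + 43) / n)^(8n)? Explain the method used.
lim = e^344

Rewrite as (1 + 43/n)^(8n). By the standard limit (1 + x/n)^n → e^x, we have (1 + 43/n)^n → e^43, and raising to the 8th power gives e^344.
More precisely, ln[(1 + 43/n)^(8n)] = 8n · ln(1 + 43/n) = 8n · (43/n + O(1/n^2)) = 344 + O(1/n) → 344.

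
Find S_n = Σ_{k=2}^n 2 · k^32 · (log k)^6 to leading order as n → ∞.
S_n ~ 2 · n^33 · (log n)^6 / 33

By integral comparison, S_n = ∫_1^n 2 · x^32 · (log x)^6 dx + O(n^32 · (log n)^6). For the integral, the leading term of ∫_1^n x^32 (log x)^6 dx is n^33/33 · (log n)^6 (by repeated integration by parts; each step lowers the log-exponent and produces a relatively O(1/log n) correction). Hence S_n ~ 2 · n^33 · (log n)^6 / 33.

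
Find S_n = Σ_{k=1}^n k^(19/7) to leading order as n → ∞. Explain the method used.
S_n ~ (7/26) · n^(26/7)

Integral comparison: Σ_{k=1}^n k^(19/7) = ∫_0^n x^(19/7) dx + O(n^(19/7)). The integral is n^(1 + 19/7) / (1 + 19/7) = n^((19+7)/7) / ((19+7)/7) = (7/26) · n^(26/7).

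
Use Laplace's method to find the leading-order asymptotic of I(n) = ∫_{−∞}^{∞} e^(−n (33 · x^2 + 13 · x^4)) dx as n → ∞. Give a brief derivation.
I(n) ~ sqrt(π/(33n))

φ(x) = 33 · x^2 + 13 · x^4 has its unique global minimum at x* = 0 (since φ'(x) = 66x + 52x^3 = 0 only at x = 0 for real x with both coefficients positive, and φ → ∞ as |x| → ∞). At x* = 0, φ(0) = 0 and φ''(0) = 66. Laplace's method then gives
  I(n) ~ sqrt(2π / (n · φ''(0))) · e^(−n φ(0)) = sqrt(2π / (66n)) = sqrt(π/(33n)).
The 13 · x^4 term contributes only at subleading order (an O(1/n) relative correction).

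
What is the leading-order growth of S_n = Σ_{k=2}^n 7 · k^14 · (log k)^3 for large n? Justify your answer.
S_n ~ 7 · n^15 · (log n)^3 / 15

By integral comparison, S_n = ∫_1^n 7 · x^14 · (log x)^3 dx + O(n^14 · (log n)^3). For the integral, the leading term of ∫_1^n x^14 (log x)^3 dx is n^15/15 · (log n)^3 (by repeated integration by parts; each step lowers the log-exponent and produces a relatively O(1/log n) correction). Hence S_n ~ 7 · n^15 · (log n)^3 / 15.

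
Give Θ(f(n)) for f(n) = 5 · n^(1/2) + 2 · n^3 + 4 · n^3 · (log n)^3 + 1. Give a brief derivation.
f(n) ∈ Θ(n^3 · (log n)^3)

Compare the terms by growth order. For large n, n^a · (log n)^b dominates n^a' · (log n)^b' iff a > a', or (a = a' and b > b'). Ranking the 4 terms shows the dominant one is 4 · n^3 · (log n)^3. Hence f(n) ∈ Θ(n^3 · (log n)^3).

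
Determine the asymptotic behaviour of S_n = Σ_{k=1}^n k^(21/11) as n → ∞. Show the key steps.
S_n ~ (11/32) · n^(32/11)

Integral comparison: Σ_{k=1}^n k^(21/11) = ∫_0^n x^(21/11) dx + O(n^(21/11)). The integral is n^(1 + 21/11) / (1 + 21/11) = n^((21+11)/11) / ((21+11)/11) = (11/32) · n^(32/11).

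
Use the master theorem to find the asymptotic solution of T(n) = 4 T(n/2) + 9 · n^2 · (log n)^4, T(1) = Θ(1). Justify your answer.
T(n) = Θ(n^2 · (log n)^5)

Here log_2 4 = 2 and f(n) = 9 · n^2 · (log n)^4 = Θ(n^(log_2 4) · (log n)^4). This is the extended Case 2 of the master theorem (f matches the critical exponent up to log factors), giving T(n) = Θ(n^(log_2 4) · (log n)^(4+1)) = Θ(n^2 · (log n)^5).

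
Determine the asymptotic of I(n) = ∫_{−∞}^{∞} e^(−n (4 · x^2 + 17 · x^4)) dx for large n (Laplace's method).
I(n) ~ sqrt(π/(4n))

φ(x) = 4 · x^2 + 17 · x^4 has its unique global minimum at x* = 0 (since φ'(x) = 8x + 68x^3 = 0 only at x = 0 for real x with both coefficients positive, and φ → ∞ as |x| → ∞). At x* = 0, φ(0) = 0 and φ''(0) = 8. Laplace's method then gives
  I(n) ~ sqrt(2π / (n · φ''(0))) · e^(−n φ(0)) = sqrt(2π / (8n)) = sqrt(π/(4n)).
The 17 · x^4 term contributes only at subleading order (an O(1/n) relative correction).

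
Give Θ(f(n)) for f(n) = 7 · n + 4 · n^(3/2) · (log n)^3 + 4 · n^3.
f(n) ∈ Θ(n^3)

Compare the terms by growth order. For large n, n^a · (log n)^b dominates n^a' · (log n)^b' iff a > a', or (a = a' and b > b'). Ranking the 3 terms shows the dominant one is 4 · n^3. Hence f(n) ∈ Θ(n^3).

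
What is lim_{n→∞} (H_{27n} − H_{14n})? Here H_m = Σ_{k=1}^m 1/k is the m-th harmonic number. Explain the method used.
lim = ln(27/14)

Euler-Maclaurin gives H_m = ln m + γ + 1/(2m) + O(1/m^2). The γ and O(1/m) terms cancel in the difference:
  H_{27n} − H_{14n} = ln(27n) − ln(14n) + O(1/n) = ln(27/14) + O(1/n).
Hence the limit is ln(27/14).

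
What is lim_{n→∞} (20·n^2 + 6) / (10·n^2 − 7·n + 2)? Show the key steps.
lim = 20/10 = 2

For large n the leading n^2 terms dominate both numerator and denominator. Dividing top and bottom by n^2, every other term tends to 0, leaving 20/10 = 2.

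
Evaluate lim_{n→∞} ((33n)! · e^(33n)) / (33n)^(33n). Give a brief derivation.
lim = ∞

Stirling: (33n)! ~ sqrt(2π·33n) · (33n/e)^(33n). Hence
  (33n)! · e^(33n) / (33n)^(33n) ~ sqrt(2π·33n) = sqrt(2π·33) · sqrt(n) → ∞.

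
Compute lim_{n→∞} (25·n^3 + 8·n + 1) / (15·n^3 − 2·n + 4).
lim = 25/15 = 5/3

For large n the leading n^3 terms dominate both numerator and denominator. Dividing top and bottom by n^3, every other term tends to 0, leaving 25/15 = 5/3.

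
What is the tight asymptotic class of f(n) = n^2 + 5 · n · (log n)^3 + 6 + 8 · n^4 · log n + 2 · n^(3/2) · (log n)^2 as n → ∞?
f(n) ∈ Θ(n^4 · log n)

Compare the terms by growth order. For large n, n^a · (log n)^b dominates n^a' · (log n)^b' iff a > a', or (a = a' and b > b'). Ranking the 5 terms shows the dominant one is 8 · n^4 · log n. Hence f(n) ∈ Θ(n^4 · log n).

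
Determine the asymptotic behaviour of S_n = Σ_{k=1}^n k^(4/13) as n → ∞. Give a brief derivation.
S_n ~ (13/17) · n^(17/13)

Integral comparison: Σ_{k=1}^n k^(4/13) = ∫_0^n x^(4/13) dx + O(n^(4/13)). The integral is n^(1 + 4/13) / (1 + 4/13) = n^((4+13)/13) / ((4+13)/13) = (13/17) · n^(17/13).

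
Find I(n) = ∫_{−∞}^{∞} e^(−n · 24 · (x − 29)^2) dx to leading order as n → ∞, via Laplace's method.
I(n) = sqrt(π/(24n))

Here φ(x) = 24 · (x − 29)^2 has its unique minimum at x* = 29 with φ(x*) = 0 and φ''(x*) = 48. Laplace's method gives
  I(n) ~ e^(−n φ(x*)) · sqrt(2π / (n · φ''(x*))) = sqrt(2π / (48n)) = sqrt(π/(24n)).
This is exact: substituting u = (x − 29)·sqrt(24n) gives I(n) = (1/sqrt(24n)) ∫_{−∞}^{∞} e^(−u^2) du = sqrt(π/(24n)).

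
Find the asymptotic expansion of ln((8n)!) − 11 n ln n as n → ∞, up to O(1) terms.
ln((8n)!) − 11 n ln n = −3 n ln n + 8(ln 8 − 1) n + (1/2) ln(2π·8n) + O(1/n)

Stirling: ln((8n)!) = 8n ln(8n) − 8n + (1/2) ln(2π·8n) + O(1/n).
Expand 8n ln(8n) = 8n (ln n + ln 8) = 8n ln n + 8n ln 8.
Subtract 11n ln n: leading term is (8 − 11) n ln n = −3 n ln n. The next term is 8n ln 8 − 8n = 8(ln 8 − 1) n. Then the (1/2) ln(2π·8n) correction.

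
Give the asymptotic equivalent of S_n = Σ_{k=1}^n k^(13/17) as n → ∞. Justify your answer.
S_n ~ (17/30) · n^(30/17)

Integral comparison: Σ_{k=1}^n k^(13/17) = ∫_0^n x^(13/17) dx + O(n^(13/17)). The integral is n^(1 + 13/17) / (1 + 13/17) = n^((13+17)/17) / ((13+17)/17) = (17/30) · n^(30/17).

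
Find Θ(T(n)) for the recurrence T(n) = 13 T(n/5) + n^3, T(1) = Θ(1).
T(n) = Θ(n^3)

log_5 13 ≈ 1.594. f(n) = n^3 dominates n^(log_5 13) since 3 > 1.594, and the regularity condition a·f(n/b) = 13·(n/5)^3 = (13/125)·n^3 ≤ c·f(n) holds with c = 13/125 ≈ 0.104 < 1. So this is Case 3: T(n) = Θ(f(n)) = Θ(n^3).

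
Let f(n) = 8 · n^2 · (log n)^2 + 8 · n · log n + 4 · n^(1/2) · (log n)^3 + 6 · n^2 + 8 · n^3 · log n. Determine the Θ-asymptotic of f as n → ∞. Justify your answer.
f(n) ∈ Θ(n^3 · log n)

Compare the terms by growth order. For large n, n^a · (log n)^b dominates n^a' · (log n)^b' iff a > a', or (a = a' and b > b'). Ranking the 5 terms shows the dominant one is 8 · n^3 · log n. Hence f(n) ∈ Θ(n^3 · log n).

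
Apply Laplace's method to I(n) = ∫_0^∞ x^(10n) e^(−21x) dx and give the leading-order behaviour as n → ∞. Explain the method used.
I(n) ~ (sqrt(2π·10n) / 21) · (10n/(21e))^(10n)

Write the integrand as exp(10n ln x − 21x) and set f(x) = 10n ln x − 21x. Then f'(x) = 10n/x − 21 = 0 at x* = 10n/21, and f''(x*) = −10n/x*^2 = −21^2/(10n). Laplace's method (interior maximum) gives
  I(n) ~ e^(f(x*)) · sqrt(2π / |f''(x*)|)
        = exp(10n ln(10n/21) − 10n) · sqrt(2π · 10n / 21^2)
        = (10n/21)^(10n) e^(−10n) · sqrt(2π·10n) / 21
        = (sqrt(2π·10n) / 21) · (10n/(21e))^(10n).
This matches Γ(10n+1)/21^(10n+1) with Stirling applied to Γ.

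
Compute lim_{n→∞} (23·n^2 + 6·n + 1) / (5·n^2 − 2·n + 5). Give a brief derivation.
lim = 23/5

For large n the leading n^2 terms dominate both numerator and denominator. Dividing top and bottom by n^2, every other term tends to 0, leaving 23/5.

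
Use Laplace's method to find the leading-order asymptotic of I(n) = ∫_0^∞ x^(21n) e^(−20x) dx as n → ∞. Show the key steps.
I(n) ~ (sqrt(2π·21n) / 20) · (21n/(20e))^(21n)

Write the integrand as exp(21n ln x − 20x) and set f(x) = 21n ln x − 20x. Then f'(x) = 21n/x − 20 = 0 at x* = 21n/20, and f''(x*) = −21n/x*^2 = −20^2/(21n). Laplace's method (interior maximum) gives
  I(n) ~ e^(f(x*)) · sqrt(2π / |f''(x*)|)
        = exp(21n ln(21n/20) − 21n) · sqrt(2π · 21n / 20^2)
        = (21n/20)^(21n) e^(−21n) · sqrt(2π·21n) / 20
        = (sqrt(2π·21n) / 20) · (21n/(20e))^(21n).
This matches Γ(21n+1)/20^(21n+1) with Stirling applied to Γ.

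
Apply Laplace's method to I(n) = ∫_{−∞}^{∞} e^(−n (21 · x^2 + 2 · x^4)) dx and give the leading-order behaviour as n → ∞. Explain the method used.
I(n) ~ sqrt(π/(21n))

φ(x) = 21 · x^2 + 2 · x^4 has its unique global minimum at x* = 0 (since φ'(x) = 42x + 8x^3 = 0 only at x = 0 for real x with both coefficients positive, and φ → ∞ as |x| → ∞). At x* = 0, φ(0) = 0 and φ''(0) = 42. Laplace's method then gives
  I(n) ~ sqrt(2π / (n · φ''(0))) · e^(−n φ(0)) = sqrt(2π / (42n)) = sqrt(π/(21n)).
The 2 · x^4 term contributes only at subleading order (an O(1/n) relative correction).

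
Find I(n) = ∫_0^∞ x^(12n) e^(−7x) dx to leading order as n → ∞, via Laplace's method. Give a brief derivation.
I(n) ~ (sqrt(2π·12n) / 7) · (12n/(7e))^(12n)

Write the integrand as exp(12n ln x − 7x) and set f(x) = 12n ln x − 7x. Then f'(x) = 12n/x − 7 = 0 at x* = 12n/7, and f''(x*) = −12n/x*^2 = −7^2/(12n). Laplace's method (interior maximum) gives
  I(n) ~ e^(f(x*)) · sqrt(2π / |f''(x*)|)
        = exp(12n ln(12n/7) − 12n) · sqrt(2π · 12n / 7^2)
        = (12n/7)^(12n) e^(−12n) · sqrt(2π·12n) / 7
        = (sqrt(2π·12n) / 7) · (12n/(7e))^(12n).
This matches Γ(12n+1)/7^(12n+1) with Stirling applied to Γ.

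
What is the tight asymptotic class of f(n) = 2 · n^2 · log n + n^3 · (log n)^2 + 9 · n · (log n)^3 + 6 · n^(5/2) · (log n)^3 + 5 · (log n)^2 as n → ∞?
f(n) ∈ Θ(n^3 · (log n)^2)

Compare the terms by growth order. For large n, n^a · (log n)^b dominates n^a' · (log n)^b' iff a > a', or (a = a' and b > b'). Ranking the 5 terms shows the dominant one is n^3 · (log n)^2. Hence f(n) ∈ Θ(n^3 · (log n)^2).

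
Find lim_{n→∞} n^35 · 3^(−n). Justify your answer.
lim = 0

Exponentials with base > 1 dominate every fixed polynomial: for any fixed c, n^c / 3^n → 0 as n → ∞ (e.g. by the ratio test, or by writing 3^n = e^(n ln 3) and noting e^(n ln 3) / n^c → ∞). Hence n^35 · 3^(−n) = n^35 / 3^n → 0.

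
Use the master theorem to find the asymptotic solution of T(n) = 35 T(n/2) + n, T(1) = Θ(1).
T(n) = Θ(n^(log_2 35))

Master theorem: compare f(n) = n to n^(log_2 35) where log_2 35 ≈ 5.129. Since 1 < log_2 35, we have f(n) = O(n^(log_2 35 − ε)) for some ε > 0 — Case 1. Hence T(n) = Θ(n^(log_2 35)).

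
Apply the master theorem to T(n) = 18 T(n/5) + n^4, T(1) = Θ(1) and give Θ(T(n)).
T(n) = Θ(n^4)

log_5 18 ≈ 1.796. f(n) = n^4 dominates n^(log_5 18) since 4 > 1.796, and the regularity condition a·f(n/b) = 18·(n/5)^4 = (18/625)·n^4 ≤ c·f(n) holds with c = 18/625 ≈ 0.0288 < 1. So this is Case 3: T(n) = Θ(f(n)) = Θ(n^4).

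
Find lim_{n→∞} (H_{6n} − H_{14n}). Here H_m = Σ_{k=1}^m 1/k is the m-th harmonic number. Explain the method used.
lim = ln(6/14) = ln(3/7)

Euler-Maclaurin gives H_m = ln m + γ + 1/(2m) + O(1/m^2). The γ and O(1/m) terms cancel in the difference:
  H_{6n} − H_{14n} = ln(6n) − ln(14n) + O(1/n) = ln(6/14) + O(1/n).
Hence the limit is ln(6/14) = ln(3/7).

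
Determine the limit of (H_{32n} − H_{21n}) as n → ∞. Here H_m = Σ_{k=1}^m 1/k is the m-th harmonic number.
lim = ln(32/21)

Euler-Maclaurin gives H_m = ln m + γ + 1/(2m) + O(1/m^2). The γ and O(1/m) terms cancel in the difference:
  H_{32n} − H_{21n} = ln(32n) − ln(21n) + O(1/n) = ln(32/21) + O(1/n).
Hence the limit is ln(32/21).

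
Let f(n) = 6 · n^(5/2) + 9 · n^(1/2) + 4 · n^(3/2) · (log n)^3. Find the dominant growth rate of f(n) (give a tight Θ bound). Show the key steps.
f(n) ∈ Θ(n^(5/2))

Compare the terms by growth order. For large n, n^a · (log n)^b dominates n^a' · (log n)^b' iff a > a', or (a = a' and b > b'). Ranking the 3 terms shows the dominant one is 6 · n^(5/2). Hence f(n) ∈ Θ(n^(5/2)).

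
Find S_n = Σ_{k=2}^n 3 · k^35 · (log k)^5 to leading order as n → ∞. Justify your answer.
S_n ~ n^36 · (log n)^5 / 12

By integral comparison, S_n = ∫_1^n 3 · x^35 · (log x)^5 dx + O(n^35 · (log n)^5). For the integral, the leading term of ∫_1^n x^35 (log x)^5 dx is n^36/36 · (log n)^5 (by repeated integration by parts; each step lowers the log-exponent and produces a relatively O(1/log n) correction). Hence S_n ~ n^36 · (log n)^5 / 12.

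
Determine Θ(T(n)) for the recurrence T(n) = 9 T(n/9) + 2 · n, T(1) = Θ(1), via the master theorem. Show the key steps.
T(n) = Θ(n log n)

log_9 9 = 1, and f(n) = 2 · n = Θ(n^(log_9 9)). This is Case 2 of the master theorem: T(n) = Θ(f(n) · log n) = Θ(n log n).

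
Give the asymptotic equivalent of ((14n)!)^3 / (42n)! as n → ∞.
((14n)!)^3/(42n)! ~ ((2π·14n)^(2/2) / sqrt(3)) · 3^(−3·14n)  →  0

Write N = 14n. Stirling: N! ~ sqrt(2π N)(N/e)^N and (3N)! ~ sqrt(2π·3N)·(3N/e)^(3N).
  (N!)^3/(3N)! ~ (2π N)^(3/2) (N/e)^(3N) / [sqrt(2π·3N) (3N/e)^(3N)]
     = (2π N)^(3/2) / sqrt(2π·3N) · (N/(3N))^(3N)
     = (2π N)^((3−1)/2) / sqrt(3) · 3^(−3N).
Since 3^3 > 1, the factor 3^(−3N) decays exponentially, so the ratio → 0. Substituting N = 14n gives the stated form.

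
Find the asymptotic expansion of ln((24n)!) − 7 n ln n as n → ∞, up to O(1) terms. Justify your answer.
ln((24n)!) − 7 n ln n = 17 n ln n + 24(ln 24 − 1) n + (1/2) ln(2π·24n) + O(1/n)

Stirling: ln((24n)!) = 24n ln(24n) − 24n + (1/2) ln(2π·24n) + O(1/n).
Expand 24n ln(24n) = 24n (ln n + ln 24) = 24n ln n + 24n ln 24.
Subtract 7n ln n: leading term is (24 − 7) n ln n = 17 n ln n. The next term is 24n ln 24 − 24n = 24(ln 24 − 1) n. Then the (1/2) ln(2π·24n) correction.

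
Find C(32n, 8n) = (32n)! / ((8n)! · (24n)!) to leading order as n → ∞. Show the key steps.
C(32n, 8n) ~ (256/27)^(8n) · sqrt(2/(3π·8n))

Write N = 8n. Apply Stirling to each factorial:
  (4N)! ~ sqrt(2π·4N) · (4N/e)^(4N),
  N! ~ sqrt(2π N) · (N/e)^N,
  (3N)! ~ sqrt(2π·3N) · (3N/e)^(3N).
The exponential factors combine to (4N)^(4N) / (N^N · (3N)^(3N)) = 4^(4N)/3^(3N) = (4^4/3^3)^N = (256/27)^N.
The square-root prefactors combine to sqrt(2π·4N) / (sqrt(2π N)·sqrt(2π·3N)) = sqrt(4 / (2π·3·N)) = sqrt(2/(3π·8n)).
Substituting N = 8n: C(32n, 8n) ~ (256/27)^(8n) · sqrt(2/(3π·8n)).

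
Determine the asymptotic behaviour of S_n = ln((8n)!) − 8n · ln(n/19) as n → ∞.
S_n ~ 8n · (ln 152 − 1) + O(ln n)

Stirling: ln((8n)!) = 8n ln(8n) − 8n + O(ln n).
  S_n = 8n ln(8n) − 8n − 8n ln(n/19) + O(ln n)
      = 8n ln(8n) − 8n ln n + 8n ln 19 − 8n + O(ln n)
      = 8n ln 8 + 8n ln 19 − 8n + O(ln n)
      = 8n (ln 152 − 1) + O(ln n).
Numerically ln(152) − 1 ≈ 4.0239.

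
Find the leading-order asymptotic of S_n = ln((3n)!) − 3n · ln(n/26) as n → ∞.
S_n ~ 3n · (ln 78 − 1) + O(ln n)

Stirling: ln((3n)!) = 3n ln(3n) − 3n + O(ln n).
  S_n = 3n ln(3n) − 3n − 3n ln(n/26) + O(ln n)
      = 3n ln(3n) − 3n ln n + 3n ln 26 − 3n + O(ln n)
      = 3n ln 3 + 3n ln 26 − 3n + O(ln n)
      = 3n (ln 78 − 1) + O(ln n).
Numerically ln(78) − 1 ≈ 3.3567.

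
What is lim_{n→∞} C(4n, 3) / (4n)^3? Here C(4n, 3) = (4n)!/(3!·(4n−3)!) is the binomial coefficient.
lim = 1/3! = 1/6

With N = 4n → ∞: C(N, 3) / N^3 = [N(N−1)…(N−2)] / (3! · N^3) = (1/3!) · 1 · (1 − 1/(4n)) · (1 − 2/(4n)). Each factor → 1 as N → ∞, so the limit is 1/3! = 1/6.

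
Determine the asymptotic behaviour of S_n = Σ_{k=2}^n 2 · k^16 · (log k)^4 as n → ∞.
S_n ~ 2 · n^17 · (log n)^4 / 17

By integral comparison, S_n = ∫_1^n 2 · x^16 · (log x)^4 dx + O(n^16 · (log n)^4). For the integral, the leading term of ∫_1^n x^16 (log x)^4 dx is n^17/17 · (log n)^4 (by repeated integration by parts; each step lowers the log-exponent and produces a relatively O(1/log n) correction). Hence S_n ~ 2 · n^17 · (log n)^4 / 17.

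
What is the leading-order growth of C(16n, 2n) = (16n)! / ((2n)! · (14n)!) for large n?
C(16n, 2n) ~ (16777216/823543)^(2n) · sqrt(4/(7π·2n))

Write N = 2n. Apply Stirling to each factorial:
  (8N)! ~ sqrt(2π·8N) · (8N/e)^(8N),
  N! ~ sqrt(2π N) · (N/e)^N,
  (7N)! ~ sqrt(2π·7N) · (7N/e)^(7N).
The exponential factors combine to (8N)^(8N) / (N^N · (7N)^(7N)) = 8^(8N)/7^(7N) = (8^8/7^7)^N = (16777216/823543)^N.
The square-root prefactors combine to sqrt(2π·8N) / (sqrt(2π N)·sqrt(2π·7N)) = sqrt(8 / (2π·7·N)) = sqrt(4/(7π·2n)).
Substituting N = 2n: C(16n, 2n) ~ (16777216/823543)^(2n) · sqrt(4/(7π·2n)).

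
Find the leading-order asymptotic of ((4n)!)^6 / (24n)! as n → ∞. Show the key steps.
((4n)!)^6/(24n)! ~ ((2π·4n)^(5/2) / sqrt(6)) · 6^(−6·4n)  →  0

Write N = 4n. Stirling: N! ~ sqrt(2π N)(N/e)^N and (6N)! ~ sqrt(2π·6N)·(6N/e)^(6N).
  (N!)^6/(6N)! ~ (2π N)^(6/2) (N/e)^(6N) / [sqrt(2π·6N) (6N/e)^(6N)]
     = (2π N)^(6/2) / sqrt(2π·6N) · (N/(6N))^(6N)
     = (2π N)^((6−1)/2) / sqrt(6) · 6^(−6N).
Since 6^6 > 1, the factor 6^(−6N) decays exponentially, so the ratio → 0. Substituting N = 4n gives the stated form.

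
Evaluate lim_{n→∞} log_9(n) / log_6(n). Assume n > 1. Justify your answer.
lim = ln(6) / ln(9) = log_9(6)

Change of base: log_9(n) = ln n / ln 9 and log_6(n) = ln n / ln 6. The ratio is (ln n / ln 9) · (ln 6 / ln n) = ln 6 / ln 9, a constant independent of n. So the limit is ln 6 / ln 9 = log_9(6).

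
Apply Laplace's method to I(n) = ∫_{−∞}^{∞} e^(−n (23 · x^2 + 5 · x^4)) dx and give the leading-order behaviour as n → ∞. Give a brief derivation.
I(n) ~ sqrt(π/(23n))

φ(x) = 23 · x^2 + 5 · x^4 has its unique global minimum at x* = 0 (since φ'(x) = 46x + 20x^3 = 0 only at x = 0 for real x with both coefficients positive, and φ → ∞ as |x| → ∞). At x* = 0, φ(0) = 0 and φ''(0) = 46. Laplace's method then gives
  I(n) ~ sqrt(2π / (n · φ''(0))) · e^(−n φ(0)) = sqrt(2π / (46n)) = sqrt(π/(23n)).
The 5 · x^4 term contributes only at subleading order (an O(1/n) relative correction).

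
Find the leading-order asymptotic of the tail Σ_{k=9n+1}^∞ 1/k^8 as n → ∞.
Σ_{k>9n} 1/k^8 ~ 1/(7 · (9n)^7)

Compare to the integral: ∫_{9n}^∞ x^(−8) dx = [−x^(−7)/7]_{9n}^∞ = 1/((8−1)·(9n)^7). Euler-Maclaurin then gives
  Σ_{k>9n} 1/k^8 = ∫_{9n}^∞ dx/x^8 − 1/(2·(9n)^8) + O(1/(9n)^9).
(Equivalently this is ζ(8) − Σ_{k≤9n} 1/k^8.)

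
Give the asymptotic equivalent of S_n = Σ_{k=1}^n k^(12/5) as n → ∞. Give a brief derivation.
S_n ~ (5/17) · n^(17/5)

Integral comparison: Σ_{k=1}^n k^(12/5) = ∫_0^n x^(12/5) dx + O(n^(12/5)). The integral is n^(1 + 12/5) / (1 + 12/5) = n^((12+5)/5) / ((12+5)/5) = (5/17) · n^(17/5).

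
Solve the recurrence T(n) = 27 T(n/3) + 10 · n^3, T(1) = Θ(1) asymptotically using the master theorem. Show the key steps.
T(n) = Θ(n^3 log n)

log_3 27 = 3, and f(n) = 10 · n^3 = Θ(n^(log_3 27)). This is Case 2 of the master theorem: T(n) = Θ(f(n) · log n) = Θ(n^3 log n).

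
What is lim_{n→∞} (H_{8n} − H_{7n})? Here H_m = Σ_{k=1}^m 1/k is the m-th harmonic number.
lim = ln(8/7)

Euler-Maclaurin gives H_m = ln m + γ + 1/(2m) + O(1/m^2). The γ and O(1/m) terms cancel in the difference:
  H_{8n} − H_{7n} = ln(8n) − ln(7n) + O(1/n) = ln(8/7) + O(1/n).
Hence the limit is ln(8/7).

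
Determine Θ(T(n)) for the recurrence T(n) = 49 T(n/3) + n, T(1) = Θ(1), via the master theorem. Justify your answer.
T(n) = Θ(n^(log_3 49))

Master theorem: compare f(n) = n to n^(log_3 49) where log_3 49 ≈ 3.542. Since 1 < log_3 49, we have f(n) = O(n^(log_3 49 − ε)) for some ε > 0 — Case 1. Hence T(n) = Θ(n^(log_3 49)).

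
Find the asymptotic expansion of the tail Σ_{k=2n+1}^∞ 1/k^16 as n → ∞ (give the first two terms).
Σ_{k>2n} 1/k^16 = 1/(15 · (2n)^15) − 1/(2 · (2n)^16) + O(1/(2n)^17)

Compare to the integral: ∫_{2n}^∞ x^(−16) dx = [−x^(−15)/15]_{2n}^∞ = 1/((16−1)·(2n)^15). The Euler-Maclaurin correction adds −f(2n)/2 = −1/(2·(2n)^16). Euler-Maclaurin then gives
  Σ_{k>2n} 1/k^16 = ∫_{2n}^∞ dx/x^16 − 1/(2·(2n)^16) + O(1/(2n)^17).
(Equivalently this is ζ(16) − Σ_{k≤2n} 1/k^16.)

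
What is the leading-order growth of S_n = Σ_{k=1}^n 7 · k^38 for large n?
S_n ~ 7 · n^39 / 39

By integral comparison (Euler-Maclaurin), Σ_{k=1}^n 7 · k^38 = 7 · ∫_0^n x^38 dx + O(n^38) = 7 · n^39/39 + O(n^38). (Equivalently, Faulhaber's formula gives the same leading term.)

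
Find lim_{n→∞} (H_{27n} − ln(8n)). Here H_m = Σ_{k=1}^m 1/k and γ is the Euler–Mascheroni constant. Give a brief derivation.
lim = ln(27/8) + γ

By Euler-Maclaurin, H_m = ln m + γ + O(1/m). So
  H_{27n} − ln(8n) = ln(27n) + γ − ln(8n) + O(1/n)
                       = ln(27/8) + γ + O(1/n).
Hence the limit is ln(27/8) + γ.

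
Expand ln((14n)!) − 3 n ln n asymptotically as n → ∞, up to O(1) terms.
ln((14n)!) − 3 n ln n = 11 n ln n + 14(ln 14 − 1) n + (1/2) ln(2π·14n) + O(1/n)

Stirling: ln((14n)!) = 14n ln(14n) − 14n + (1/2) ln(2π·14n) + O(1/n).
Expand 14n ln(14n) = 14n (ln n + ln 14) = 14n ln n + 14n ln 14.
Subtract 3n ln n: leading term is (14 − 3) n ln n = 11 n ln n. The next term is 14n ln 14 − 14n = 14(ln 14 − 1) n. Then the (1/2) ln(2π·14n) correction.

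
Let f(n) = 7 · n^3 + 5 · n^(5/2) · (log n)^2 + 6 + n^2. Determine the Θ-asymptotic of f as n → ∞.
f(n) ∈ Θ(n^3)

Compare the terms by growth order. For large n, n^a · (log n)^b dominates n^a' · (log n)^b' iff a > a', or (a = a' and b > b'). Ranking the 4 terms shows the dominant one is 7 · n^3. Hence f(n) ∈ Θ(n^3).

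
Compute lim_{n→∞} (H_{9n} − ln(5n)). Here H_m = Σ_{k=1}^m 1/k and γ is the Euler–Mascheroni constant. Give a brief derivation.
lim = ln(9/5) + γ

By Euler-Maclaurin, H_m = ln m + γ + O(1/m). So
  H_{9n} − ln(5n) = ln(9n) + γ − ln(5n) + O(1/n)
                       = ln(9/5) + γ + O(1/n).
Hence the limit is ln(9/5) + γ.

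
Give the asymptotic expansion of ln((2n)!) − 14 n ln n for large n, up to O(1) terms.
ln((2n)!) − 14 n ln n = −12 n ln n + 2(ln 2 − 1) n + (1/2) ln(2π·2n) + O(1/n)

Stirling: ln((2n)!) = 2n ln(2n) − 2n + (1/2) ln(2π·2n) + O(1/n).
Expand 2n ln(2n) = 2n (ln n + ln 2) = 2n ln n + 2n ln 2.
Subtract 14n ln n: leading term is (2 − 14) n ln n = −12 n ln n. The next term is 2n ln 2 − 2n = 2(ln 2 − 1) n. Then the (1/2) ln(2π·2n) correction.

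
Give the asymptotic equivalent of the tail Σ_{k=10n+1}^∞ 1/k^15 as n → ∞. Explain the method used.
Σ_{k>10n} 1/k^15 ~ 1/(14 · (10n)^14)

Compare to the integral: ∫_{10n}^∞ x^(−15) dx = [−x^(−14)/14]_{10n}^∞ = 1/((15−1)·(10n)^14). Euler-Maclaurin then gives
  Σ_{k>10n} 1/k^15 = ∫_{10n}^∞ dx/x^15 − 1/(2·(10n)^15) + O(1/(10n)^16).
(Equivalently this is ζ(15) − Σ_{k≤10n} 1/k^15.)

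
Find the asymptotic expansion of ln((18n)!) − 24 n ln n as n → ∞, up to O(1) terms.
ln((18n)!) − 24 n ln n = −6 n ln n + 18(ln 18 − 1) n + (1/2) ln(2π·18n) + O(1/n)

Stirling: ln((18n)!) = 18n ln(18n) − 18n + (1/2) ln(2π·18n) + O(1/n).
Expand 18n ln(18n) = 18n (ln n + ln 18) = 18n ln n + 18n ln 18.
Subtract 24n ln n: leading term is (18 − 24) n ln n = −6 n ln n. The next term is 18n ln 18 − 18n = 18(ln 18 − 1) n. Then the (1/2) ln(2π·18n) correction.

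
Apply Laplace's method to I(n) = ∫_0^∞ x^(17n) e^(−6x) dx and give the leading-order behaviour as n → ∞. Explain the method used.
I(n) ~ (sqrt(2π·17n) / 6) · (17n/(6e))^(17n)

Write the integrand as exp(17n ln x − 6x) and set f(x) = 17n ln x − 6x. Then f'(x) = 17n/x − 6 = 0 at x* = 17n/6, and f''(x*) = −17n/x*^2 = −6^2/(17n). Laplace's method (interior maximum) gives
  I(n) ~ e^(f(x*)) · sqrt(2π / |f''(x*)|)
        = exp(17n ln(17n/6) − 17n) · sqrt(2π · 17n / 6^2)
        = (17n/6)^(17n) e^(−17n) · sqrt(2π·17n) / 6
        = (sqrt(2π·17n) / 6) · (17n/(6e))^(17n).
This matches Γ(17n+1)/6^(17n+1) with Stirling applied to Γ.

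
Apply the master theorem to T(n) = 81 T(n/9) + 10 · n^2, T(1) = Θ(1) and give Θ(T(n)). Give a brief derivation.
T(n) = Θ(n^2 log n)

log_9 81 = 2, and f(n) = 10 · n^2 = Θ(n^(log_9 81)). This is Case 2 of the master theorem: T(n) = Θ(f(n) · log n) = Θ(n^2 log n).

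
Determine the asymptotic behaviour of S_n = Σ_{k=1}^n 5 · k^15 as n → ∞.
S_n ~ 5 · n^16 / 16

By integral comparison (Euler-Maclaurin), Σ_{k=1}^n 5 · k^15 = 5 · ∫_0^n x^15 dx + O(n^15) = 5 · n^16/16 + O(n^15). (Equivalently, Faulhaber's formula gives the same leading term.)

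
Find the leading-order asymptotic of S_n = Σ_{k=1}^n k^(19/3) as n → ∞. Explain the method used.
S_n ~ (3/22) · n^(22/3)

Integral comparison: Σ_{k=1}^n k^(19/3) = ∫_0^n x^(19/3) dx + O(n^(19/3)). The integral is n^(1 + 19/3) / (1 + 19/3) = n^((19+3)/3) / ((19+3)/3) = (3/22) · n^(22/3).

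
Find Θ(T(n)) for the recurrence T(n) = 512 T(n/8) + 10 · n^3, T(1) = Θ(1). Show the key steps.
T(n) = Θ(n^3 log n)

log_8 512 = 3, and f(n) = 10 · n^3 = Θ(n^(log_8 512)). This is Case 2 of the master theorem: T(n) = Θ(f(n) · log n) = Θ(n^3 log n).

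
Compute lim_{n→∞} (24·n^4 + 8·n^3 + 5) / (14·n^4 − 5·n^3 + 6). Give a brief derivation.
lim = 24/14 = 12/7

For large n the leading n^4 terms dominate both numerator and denominator. Dividing top and bottom by n^4, every other term tends to 0, leaving 24/14 = 12/7.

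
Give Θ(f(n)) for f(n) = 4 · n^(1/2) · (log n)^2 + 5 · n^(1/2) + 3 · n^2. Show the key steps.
f(n) ∈ Θ(n^2)

Compare the terms by growth order. For large n, n^a · (log n)^b dominates n^a' · (log n)^b' iff a > a', or (a = a' and b > b'). Ranking the 3 terms shows the dominant one is 3 · n^2. Hence f(n) ∈ Θ(n^2).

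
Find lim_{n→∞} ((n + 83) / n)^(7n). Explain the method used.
lim = e^581

Rewrite as (1 + 83/n)^(7n). By the standard limit (1 + x/n)^n → e^x, we have (1 + 83/n)^n → e^83, and raising to the 7th power gives e^581.
More precisely, ln[(1 + 83/n)^(7n)] = 7n · ln(1 + 83/n) = 7n · (83/n + O(1/n^2)) = 581 + O(1/n) → 581.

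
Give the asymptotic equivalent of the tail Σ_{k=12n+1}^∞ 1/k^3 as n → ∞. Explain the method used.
Σ_{k>12n} 1/k^3 ~ 1/(2 · (12n)^2)

Compare to the integral: ∫_{12n}^∞ x^(−3) dx = [−x^(−2)/2]_{12n}^∞ = 1/((3−1)·(12n)^2). Euler-Maclaurin then gives
  Σ_{k>12n} 1/k^3 = ∫_{12n}^∞ dx/x^3 − 1/(2·(12n)^3) + O(1/(12n)^4).
(Equivalently this is ζ(3) − Σ_{k≤12n} 1/k^3.)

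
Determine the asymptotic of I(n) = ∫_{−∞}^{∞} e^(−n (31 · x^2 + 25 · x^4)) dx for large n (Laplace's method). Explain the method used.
I(n) ~ sqrt(π/(31n))

φ(x) = 31 · x^2 + 25 · x^4 has its unique global minimum at x* = 0 (since φ'(x) = 62x + 100x^3 = 0 only at x = 0 for real x with both coefficients positive, and φ → ∞ as |x| → ∞). At x* = 0, φ(0) = 0 and φ''(0) = 62. Laplace's method then gives
  I(n) ~ sqrt(2π / (n · φ''(0))) · e^(−n φ(0)) = sqrt(2π / (62n)) = sqrt(π/(31n)).
The 25 · x^4 term contributes only at subleading order (an O(1/n) relative correction).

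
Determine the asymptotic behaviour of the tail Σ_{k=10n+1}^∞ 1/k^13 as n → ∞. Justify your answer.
Σ_{k>10n} 1/k^13 ~ 1/(12 · (10n)^12)

Compare to the integral: ∫_{10n}^∞ x^(−13) dx = [−x^(−12)/12]_{10n}^∞ = 1/((13−1)·(10n)^12). Euler-Maclaurin then gives
  Σ_{k>10n} 1/k^13 = ∫_{10n}^∞ dx/x^13 − 1/(2·(10n)^13) + O(1/(10n)^14).
(Equivalently this is ζ(13) − Σ_{k≤10n} 1/k^13.)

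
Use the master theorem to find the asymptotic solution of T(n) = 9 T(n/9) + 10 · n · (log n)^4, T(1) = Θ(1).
T(n) = Θ(n · (log n)^5)

Here log_9 9 = 1 and f(n) = 10 · n · (log n)^4 = Θ(n^(log_9 9) · (log n)^4). This is the extended Case 2 of the master theorem (f matches the critical exponent up to log factors), giving T(n) = Θ(n^(log_9 9) · (log n)^(4+1)) = Θ(n · (log n)^5).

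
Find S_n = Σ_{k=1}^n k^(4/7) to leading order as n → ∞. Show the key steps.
S_n ~ (7/11) · n^(11/7)

Integral comparison: Σ_{k=1}^n k^(4/7) = ∫_0^n x^(4/7) dx + O(n^(4/7)). The integral is n^(1 + 4/7) / (1 + 4/7) = n^((4+7)/7) / ((4+7)/7) = (7/11) · n^(11/7).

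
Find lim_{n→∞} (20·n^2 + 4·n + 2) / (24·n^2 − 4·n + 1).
lim = 20/24 = 5/6

For large n the leading n^2 terms dominate both numerator and denominator. Dividing top and bottom by n^2, every other term tends to 0, leaving 20/24 = 5/6.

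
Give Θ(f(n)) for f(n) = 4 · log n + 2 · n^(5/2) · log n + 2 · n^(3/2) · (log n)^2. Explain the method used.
f(n) ∈ Θ(n^(5/2) · log n)

Compare the terms by growth order. For large n, n^a · (log n)^b dominates n^a' · (log n)^b' iff a > a', or (a = a' and b > b'). Ranking the 3 terms shows the dominant one is 2 · n^(5/2) · log n. Hence f(n) ∈ Θ(n^(5/2) · log n).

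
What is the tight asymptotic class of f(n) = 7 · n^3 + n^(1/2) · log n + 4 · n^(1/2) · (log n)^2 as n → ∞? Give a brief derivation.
f(n) ∈ Θ(n^3)

Compare the terms by growth order. For large n, n^a · (log n)^b dominates n^a' · (log n)^b' iff a > a', or (a = a' and b > b'). Ranking the 3 terms shows the dominant one is 7 · n^3. Hence f(n) ∈ Θ(n^3).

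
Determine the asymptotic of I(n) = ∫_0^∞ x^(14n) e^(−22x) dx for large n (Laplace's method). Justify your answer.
I(n) ~ (sqrt(2π·14n) / 22) · (14n/(22e))^(14n)

Write the integrand as exp(14n ln x − 22x) and set f(x) = 14n ln x − 22x. Then f'(x) = 14n/x − 22 = 0 at x* = 14n/22, and f''(x*) = −14n/x*^2 = −22^2/(14n). Laplace's method (interior maximum) gives
  I(n) ~ e^(f(x*)) · sqrt(2π / |f''(x*)|)
        = exp(14n ln(14n/22) − 14n) · sqrt(2π · 14n / 22^2)
        = (14n/22)^(14n) e^(−14n) · sqrt(2π·14n) / 22
        = (sqrt(2π·14n) / 22) · (14n/(22e))^(14n).
This matches Γ(14n+1)/22^(14n+1) with Stirling applied to Γ.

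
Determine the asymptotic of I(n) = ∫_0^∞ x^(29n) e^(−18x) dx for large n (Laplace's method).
I(n) ~ (sqrt(2π·29n) / 18) · (29n/(18e))^(29n)

Write the integrand as exp(29n ln x − 18x) and set f(x) = 29n ln x − 18x. Then f'(x) = 29n/x − 18 = 0 at x* = 29n/18, and f''(x*) = −29n/x*^2 = −18^2/(29n). Laplace's method (interior maximum) gives
  I(n) ~ e^(f(x*)) · sqrt(2π / |f''(x*)|)
        = exp(29n ln(29n/18) − 29n) · sqrt(2π · 29n / 18^2)
        = (29n/18)^(29n) e^(−29n) · sqrt(2π·29n) / 18
        = (sqrt(2π·29n) / 18) · (29n/(18e))^(29n).
This matches Γ(29n+1)/18^(29n+1) with Stirling applied to Γ.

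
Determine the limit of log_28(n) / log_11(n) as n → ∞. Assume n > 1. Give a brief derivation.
lim = ln(11) / ln(28) = log_28(11)

Change of base: log_28(n) = ln n / ln 28 and log_11(n) = ln n / ln 11. The ratio is (ln n / ln 28) · (ln 11 / ln n) = ln 11 / ln 28, a constant independent of n. So the limit is ln 11 / ln 28 = log_28(11).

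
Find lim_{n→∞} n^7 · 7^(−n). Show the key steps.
lim = 0

Exponentials with base > 1 dominate every fixed polynomial: for any fixed c, n^c / 7^n → 0 as n → ∞ (e.g. by the ratio test, or by writing 7^n = e^(n ln 7) and noting e^(n ln 7) / n^c → ∞). Hence n^7 · 7^(−n) = n^7 / 7^n → 0.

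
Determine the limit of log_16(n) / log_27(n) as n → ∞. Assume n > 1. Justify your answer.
lim = ln(27) / ln(16) = log_16(27)

Change of base: log_16(n) = ln n / ln 16 and log_27(n) = ln n / ln 27. The ratio is (ln n / ln 16) · (ln 27 / ln n) = ln 27 / ln 16, a constant independent of n. So the limit is ln 27 / ln 16 = log_16(27).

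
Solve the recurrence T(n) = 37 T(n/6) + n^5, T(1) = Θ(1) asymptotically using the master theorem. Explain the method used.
T(n) = Θ(n^5)

log_6 37 ≈ 2.015. f(n) = n^5 dominates n^(log_6 37) since 5 > 2.015, and the regularity condition a·f(n/b) = 37·(n/6)^5 = (37/7776)·n^5 ≤ c·f(n) holds with c = 37/7776 ≈ 0.00476 < 1. So this is Case 3: T(n) = Θ(f(n)) = Θ(n^5).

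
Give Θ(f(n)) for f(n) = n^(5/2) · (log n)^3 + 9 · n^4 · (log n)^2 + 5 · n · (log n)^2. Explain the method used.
f(n) ∈ Θ(n^4 · (log n)^2)

Compare the terms by growth order. For large n, n^a · (log n)^b dominates n^a' · (log n)^b' iff a > a', or (a = a' and b > b'). Ranking the 3 terms shows the dominant one is 9 · n^4 · (log n)^2. Hence f(n) ∈ Θ(n^4 · (log n)^2).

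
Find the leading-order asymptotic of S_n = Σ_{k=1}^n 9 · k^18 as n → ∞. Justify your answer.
S_n ~ 9 · n^19 / 19

By integral comparison (Euler-Maclaurin), Σ_{k=1}^n 9 · k^18 = 9 · ∫_0^n x^18 dx + O(n^18) = 9 · n^19/19 + O(n^18). (Equivalently, Faulhaber's formula gives the same leading term.)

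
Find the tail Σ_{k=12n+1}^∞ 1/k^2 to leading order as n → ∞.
Σ_{k>12n} 1/k^2 ~ 1/(1 · (12n))

Compare to the integral: ∫_{12n}^∞ x^(−2) dx = [−x^(−1)/1]_{12n}^∞ = 1/((2−1)·(12n)). Euler-Maclaurin then gives
  Σ_{k>12n} 1/k^2 = ∫_{12n}^∞ dx/x^2 − 1/(2·(12n)^2) + O(1/(12n)^3).
(Equivalently this is ζ(2) − Σ_{k≤12n} 1/k^2.)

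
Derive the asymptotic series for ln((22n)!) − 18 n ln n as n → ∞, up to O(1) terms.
ln((22n)!) − 18 n ln n = 4 n ln n + 22(ln 22 − 1) n + (1/2) ln(2π·22n) + O(1/n)

Stirling: ln((22n)!) = 22n ln(22n) − 22n + (1/2) ln(2π·22n) + O(1/n).
Expand 22n ln(22n) = 22n (ln n + ln 22) = 22n ln n + 22n ln 22.
Subtract 18n ln n: leading term is (22 − 18) n ln n = 4 n ln n. The next term is 22n ln 22 − 22n = 22(ln 22 − 1) n. Then the (1/2) ln(2π·22n) correction.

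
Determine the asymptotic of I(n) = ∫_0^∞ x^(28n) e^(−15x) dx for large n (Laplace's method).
I(n) ~ (sqrt(2π·28n) / 15) · (28n/(15e))^(28n)

Write the integrand as exp(28n ln x − 15x) and set f(x) = 28n ln x − 15x. Then f'(x) = 28n/x − 15 = 0 at x* = 28n/15, and f''(x*) = −28n/x*^2 = −15^2/(28n). Laplace's method (interior maximum) gives
  I(n) ~ e^(f(x*)) · sqrt(2π / |f''(x*)|)
        = exp(28n ln(28n/15) − 28n) · sqrt(2π · 28n / 15^2)
        = (28n/15)^(28n) e^(−28n) · sqrt(2π·28n) / 15
        = (sqrt(2π·28n) / 15) · (28n/(15e))^(28n).
This matches Γ(28n+1)/15^(28n+1) with Stirling applied to Γ.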